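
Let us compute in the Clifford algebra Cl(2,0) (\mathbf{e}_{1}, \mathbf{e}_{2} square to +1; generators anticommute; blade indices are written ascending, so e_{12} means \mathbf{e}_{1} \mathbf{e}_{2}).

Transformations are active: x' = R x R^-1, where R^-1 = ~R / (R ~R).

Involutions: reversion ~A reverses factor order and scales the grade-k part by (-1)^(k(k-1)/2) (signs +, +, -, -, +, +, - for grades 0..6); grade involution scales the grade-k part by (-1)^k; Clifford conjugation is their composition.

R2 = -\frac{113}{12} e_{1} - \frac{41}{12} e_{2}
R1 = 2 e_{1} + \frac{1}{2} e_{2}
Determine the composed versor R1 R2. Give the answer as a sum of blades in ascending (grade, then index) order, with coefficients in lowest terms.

Distribute over the terms of R1 (each basis-blade product reordered to ascending indices, repeated generators contracted through their squares):
(2 e_{1}) R2 = -\frac{113}{6} - \frac{41}{6} e_{12}
(\frac{1}{2} e_{2}) R2 = -\frac{41}{24} + \frac{113}{24} e_{12}
Summing the partial products and collecting blades:
Answer: -\frac{493}{24} - \frac{17}{8} e_{12}


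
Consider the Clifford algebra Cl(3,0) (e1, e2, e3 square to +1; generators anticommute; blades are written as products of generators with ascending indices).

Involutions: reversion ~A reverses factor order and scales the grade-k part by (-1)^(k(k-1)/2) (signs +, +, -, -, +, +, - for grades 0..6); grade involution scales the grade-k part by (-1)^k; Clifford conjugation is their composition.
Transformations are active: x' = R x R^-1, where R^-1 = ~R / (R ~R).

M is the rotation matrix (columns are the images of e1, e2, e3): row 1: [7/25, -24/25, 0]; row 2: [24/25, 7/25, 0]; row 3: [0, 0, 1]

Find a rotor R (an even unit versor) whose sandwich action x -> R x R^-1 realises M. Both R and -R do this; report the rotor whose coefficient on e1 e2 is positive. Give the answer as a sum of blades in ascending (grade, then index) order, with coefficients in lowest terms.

Method: write R = a + b12*e1 e2 + b13*e1 e3 + b23*e2 e3 with a^2 + b12^2 + b13^2 + b23^2 = 1 (so R^-1 = ~R). Expanding the columns R e_j ~R gives tr M = 4a^2 - 1 and, from the antisymmetric part, M21 - M12 = -4a*b12, M13 - M31 = 4a*b13, M32 - M23 = -4a*b23.
Here tr M = 39/25, so a^2 = (1 + tr M)/4 = 16/25 and a = ±4/5. Taking a = 4/5: M21 - M12 = 48/25, M13 - M31 = 0, M32 - M23 = 0, giving b12 = -3/5, b13 = 0, b23 = 0, i.e. R = 4/5 - 3/5*e1 e2.
Its e1 e2 coefficient is negative, so report the other preimage -R.
Answer: -4/5 + 3/5*e1 e2. Uniqueness: Spin(3) -> SO(3) maps R and -R to the same rotation of trace 39/25; fixing the sign of the e1 e2 coefficient removes the ambiguity.


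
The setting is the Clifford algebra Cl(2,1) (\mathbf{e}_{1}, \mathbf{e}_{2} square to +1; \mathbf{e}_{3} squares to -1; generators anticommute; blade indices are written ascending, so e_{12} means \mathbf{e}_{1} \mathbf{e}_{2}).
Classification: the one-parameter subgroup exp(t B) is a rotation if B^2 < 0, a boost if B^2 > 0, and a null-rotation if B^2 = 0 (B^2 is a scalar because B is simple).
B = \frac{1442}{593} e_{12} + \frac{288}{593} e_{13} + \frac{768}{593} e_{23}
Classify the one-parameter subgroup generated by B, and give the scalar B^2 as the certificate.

B^2 term by term: the squares give (\frac{1442}{593})^2*(e_{12})^2 + (\frac{288}{593})^2*(e_{13})^2 + (\frac{768}{593})^2*(e_{23})^2 = \frac{2079364}{351649}*(-1) + \frac{82944}{351649}*(+1) + \frac{589824}{351649}*(+1) = -4 (each basis 2-blade squares to minus the product of its generators' squares); cross terms between blades sharing an index anticommute and cancel. So B^2 = -4.
Answer: rotation, certificate B^2 = -4. Check the certificate: B^2 = -4, and that sign is decisive whatever form B takes.


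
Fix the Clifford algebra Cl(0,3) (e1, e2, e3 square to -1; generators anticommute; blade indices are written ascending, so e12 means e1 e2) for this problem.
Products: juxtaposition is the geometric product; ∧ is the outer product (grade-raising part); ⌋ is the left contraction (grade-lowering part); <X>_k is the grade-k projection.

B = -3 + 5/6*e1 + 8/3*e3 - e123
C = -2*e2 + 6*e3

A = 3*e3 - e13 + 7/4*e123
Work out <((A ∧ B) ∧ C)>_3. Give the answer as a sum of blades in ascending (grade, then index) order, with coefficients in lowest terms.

step 1: -9*e3 + 1/2*e13 - 21/4*e123
step 2: -18*e23 + e123
step 3: e123
Answer: e123


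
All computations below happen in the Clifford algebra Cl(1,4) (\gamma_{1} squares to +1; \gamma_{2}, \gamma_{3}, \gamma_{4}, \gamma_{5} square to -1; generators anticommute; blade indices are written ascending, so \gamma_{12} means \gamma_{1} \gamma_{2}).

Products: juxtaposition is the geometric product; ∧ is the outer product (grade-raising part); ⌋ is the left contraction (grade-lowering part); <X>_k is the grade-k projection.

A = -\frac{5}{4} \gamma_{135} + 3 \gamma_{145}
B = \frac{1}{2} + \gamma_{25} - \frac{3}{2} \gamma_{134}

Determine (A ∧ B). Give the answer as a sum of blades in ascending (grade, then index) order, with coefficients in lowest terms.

step 1: -\frac{5}{8} \gamma_{135} + \frac{3}{2} \gamma_{145}
Answer: -\frac{5}{8} \gamma_{135} + \frac{3}{2} \gamma_{145}


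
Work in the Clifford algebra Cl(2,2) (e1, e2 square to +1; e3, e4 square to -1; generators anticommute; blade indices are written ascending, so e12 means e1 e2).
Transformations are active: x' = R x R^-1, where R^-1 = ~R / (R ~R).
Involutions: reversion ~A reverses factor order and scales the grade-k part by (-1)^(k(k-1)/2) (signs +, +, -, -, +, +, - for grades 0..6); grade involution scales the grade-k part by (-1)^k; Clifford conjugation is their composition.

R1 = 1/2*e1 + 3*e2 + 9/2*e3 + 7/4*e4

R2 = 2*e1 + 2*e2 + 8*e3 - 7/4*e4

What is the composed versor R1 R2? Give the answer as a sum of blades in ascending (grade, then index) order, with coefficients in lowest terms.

Distribute over the terms of R1 (each basis-blade product reordered to ascending indices, repeated generators contracted through their squares):
(1/2*e1) R2 = 1 + e12 + 4*e13 - 7/8*e14
(3*e2) R2 = 6 - 6*e12 + 24*e23 - 21/4*e24
(9/2*e3) R2 = -36 - 9*e13 - 9*e23 - 63/8*e34
(7/4*e4) R2 = 49/16 - 7/2*e14 - 7/2*e24 - 14*e34
Summing the partial products and collecting blades:
Answer: -415/16 - 5*e12 - 5*e13 - 35/8*e14 + 15*e23 - 35/4*e24 - 175/8*e34


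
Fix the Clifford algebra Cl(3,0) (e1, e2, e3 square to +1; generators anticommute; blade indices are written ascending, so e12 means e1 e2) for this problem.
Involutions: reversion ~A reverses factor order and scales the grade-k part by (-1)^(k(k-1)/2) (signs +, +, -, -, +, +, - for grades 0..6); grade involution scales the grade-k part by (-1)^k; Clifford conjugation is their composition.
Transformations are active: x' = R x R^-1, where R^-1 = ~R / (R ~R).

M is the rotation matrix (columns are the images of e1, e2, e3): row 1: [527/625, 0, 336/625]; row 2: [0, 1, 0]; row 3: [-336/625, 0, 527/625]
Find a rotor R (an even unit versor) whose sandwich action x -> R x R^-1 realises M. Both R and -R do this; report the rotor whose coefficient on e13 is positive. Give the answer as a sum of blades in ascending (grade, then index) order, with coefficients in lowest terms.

Method: write R = a + b12*e12 + b13*e13 + b23*e23 with a^2 + b12^2 + b13^2 + b23^2 = 1 (so R^-1 = ~R). Expanding the columns R e_j ~R gives tr M = 4a^2 - 1 and, from the antisymmetric part, M21 - M12 = -4a*b12, M13 - M31 = 4a*b13, M32 - M23 = -4a*b23.
Here tr M = 1679/625, so a^2 = (1 + tr M)/4 = 576/625 and a = ±24/25. Taking a = 24/25: M21 - M12 = 0, M13 - M31 = 672/625, M32 - M23 = 0, giving b12 = 0, b13 = 7/25, b23 = 0, i.e. R = 24/25 + 7/25*e13.
Its e13 coefficient is already positive.
Answer: 24/25 + 7/25*e13. Why the constraint matters: R and -R act identically through the sandwich — M has trace 1679/625 either way — so only the sign condition on e13 picks one of the two preimages.


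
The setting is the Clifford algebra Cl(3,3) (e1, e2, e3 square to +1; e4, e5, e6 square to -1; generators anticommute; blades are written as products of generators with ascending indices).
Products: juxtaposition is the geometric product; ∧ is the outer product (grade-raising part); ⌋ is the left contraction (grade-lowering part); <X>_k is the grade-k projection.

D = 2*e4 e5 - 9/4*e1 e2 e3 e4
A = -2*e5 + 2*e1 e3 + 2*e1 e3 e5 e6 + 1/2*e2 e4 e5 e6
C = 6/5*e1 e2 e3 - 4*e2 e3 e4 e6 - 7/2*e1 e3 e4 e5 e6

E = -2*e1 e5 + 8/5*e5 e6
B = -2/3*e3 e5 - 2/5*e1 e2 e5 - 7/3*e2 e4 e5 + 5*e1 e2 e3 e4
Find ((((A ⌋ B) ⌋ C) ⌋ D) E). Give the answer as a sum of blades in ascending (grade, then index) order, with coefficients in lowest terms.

step 1: 4/3*e3 - 4/5*e1 e2 + 16/3*e2 e4
step 2: 24/25*e3 + 8/5*e1 e2 + 64/3*e3 e6 + 16/3*e2 e4 e6 + 14/3*e1 e4 e5 e6
step 3: 18/5*e3 e4 - 54/25*e1 e2 e4
step 4: 108/25*e2 e4 e5 - 36/5*e1 e3 e4 e5 + 144/25*e3 e4 e5 e6 - 432/125*e1 e2 e4 e5 e6
Answer: 108/25*e2 e4 e5 - 36/5*e1 e3 e4 e5 + 144/25*e3 e4 e5 e6 - 432/125*e1 e2 e4 e5 e6


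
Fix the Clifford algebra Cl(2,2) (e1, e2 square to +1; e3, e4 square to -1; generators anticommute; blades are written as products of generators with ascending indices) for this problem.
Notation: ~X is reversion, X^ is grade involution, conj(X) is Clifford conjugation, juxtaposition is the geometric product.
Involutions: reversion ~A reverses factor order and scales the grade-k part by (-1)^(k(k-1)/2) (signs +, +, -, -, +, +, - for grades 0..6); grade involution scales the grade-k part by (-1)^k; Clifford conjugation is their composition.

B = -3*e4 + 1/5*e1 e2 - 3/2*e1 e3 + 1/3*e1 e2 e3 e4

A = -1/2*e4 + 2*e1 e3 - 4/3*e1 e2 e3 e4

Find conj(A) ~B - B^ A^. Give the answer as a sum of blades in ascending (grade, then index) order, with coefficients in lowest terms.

first term: -35/18 + 2/5*e2 e3 + 8/3*e2 e4 - 4/15*e3 e4 - 23/6*e1 e2 e3 - 1/10*e1 e2 e4 + 27/4*e1 e3 e4
second term: -89/18 - 2/5*e2 e3 - 8/3*e2 e4 + 4/15*e3 e4 - 25/6*e1 e2 e3 + 1/10*e1 e2 e4 + 21/4*e1 e3 e4
Answer: 3 + 4/5*e2 e3 + 16/3*e2 e4 - 8/15*e3 e4 + 1/3*e1 e2 e3 - 1/5*e1 e2 e4 + 3/2*e1 e3 e4


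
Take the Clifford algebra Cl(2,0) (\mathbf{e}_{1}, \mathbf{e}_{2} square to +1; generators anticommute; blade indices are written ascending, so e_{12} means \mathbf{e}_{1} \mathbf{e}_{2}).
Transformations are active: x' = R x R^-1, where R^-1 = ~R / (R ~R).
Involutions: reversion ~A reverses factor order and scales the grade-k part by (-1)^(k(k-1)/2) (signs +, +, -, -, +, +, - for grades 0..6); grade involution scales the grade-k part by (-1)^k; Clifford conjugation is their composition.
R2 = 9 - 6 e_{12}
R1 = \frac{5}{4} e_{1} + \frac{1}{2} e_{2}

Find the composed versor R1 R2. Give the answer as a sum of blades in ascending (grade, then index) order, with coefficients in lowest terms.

Distribute over the terms of R1 (each basis-blade product reordered to ascending indices, repeated generators contracted through their squares):
(\frac{5}{4} e_{1}) R2 = \frac{45}{4} e_{1} - \frac{15}{2} e_{2}
(\frac{1}{2} e_{2}) R2 = 3 e_{1} + \frac{9}{2} e_{2}
Summing the partial products and collecting blades:
Answer: \frac{57}{4} e_{1} - 3 e_{2}


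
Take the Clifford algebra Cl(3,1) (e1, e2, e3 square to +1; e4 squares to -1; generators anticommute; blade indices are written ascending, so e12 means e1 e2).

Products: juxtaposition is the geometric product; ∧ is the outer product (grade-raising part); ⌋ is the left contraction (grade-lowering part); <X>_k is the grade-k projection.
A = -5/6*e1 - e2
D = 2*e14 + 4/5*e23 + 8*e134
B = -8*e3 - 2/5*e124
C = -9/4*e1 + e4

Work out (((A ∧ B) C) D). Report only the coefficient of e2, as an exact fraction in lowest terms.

step 1: 20/3*e13 + 8*e23
step 2: 15*e3 - 18*e123 + 20/3*e134 + 8*e234
step 3: 160/3 + 72/5*e1 - 12*e2 - 40/3*e3 - 32/5*e4 - 64*e12 - 120*e14 - 144*e24 + 16*e123 - 16/3*e124 - 30*e134 - 36*e234
Answer: -12


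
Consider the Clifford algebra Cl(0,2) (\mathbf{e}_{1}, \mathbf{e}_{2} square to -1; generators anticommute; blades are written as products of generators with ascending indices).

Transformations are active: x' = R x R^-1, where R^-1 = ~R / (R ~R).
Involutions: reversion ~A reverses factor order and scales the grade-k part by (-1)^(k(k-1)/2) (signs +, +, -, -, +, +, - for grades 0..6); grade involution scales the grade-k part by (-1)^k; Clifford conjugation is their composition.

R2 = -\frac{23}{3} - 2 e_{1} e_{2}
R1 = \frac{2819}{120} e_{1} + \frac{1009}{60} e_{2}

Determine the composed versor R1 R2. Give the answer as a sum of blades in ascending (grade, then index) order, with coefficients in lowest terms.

Distribute over the terms of R1 (each basis-blade product reordered to ascending indices, repeated generators contracted through their squares):
(\frac{2819}{120} e_{1}) R2 = -\frac{64837}{360} e_{1} + \frac{2819}{60} e_{2}
(\frac{1009}{60} e_{2}) R2 = -\frac{1009}{30} e_{1} - \frac{23207}{180} e_{2}
Summing the partial products and collecting blades:
Answer: -\frac{15389}{72} e_{1} - \frac{1475}{18} e_{2}


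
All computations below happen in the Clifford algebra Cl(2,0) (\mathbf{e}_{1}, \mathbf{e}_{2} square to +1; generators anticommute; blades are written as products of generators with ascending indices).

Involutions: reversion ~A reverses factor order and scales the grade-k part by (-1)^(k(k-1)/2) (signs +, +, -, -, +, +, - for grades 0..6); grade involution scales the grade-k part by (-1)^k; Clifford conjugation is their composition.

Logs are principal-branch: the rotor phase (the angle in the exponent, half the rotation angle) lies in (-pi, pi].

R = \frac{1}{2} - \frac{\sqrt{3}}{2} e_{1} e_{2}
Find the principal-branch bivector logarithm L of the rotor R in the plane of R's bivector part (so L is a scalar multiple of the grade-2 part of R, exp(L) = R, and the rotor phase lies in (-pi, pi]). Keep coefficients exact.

The scalar part of R is \frac{1}{2}, which pins the rotor phase on the principal branch; dividing the bivector part by the sine of that phase recovers the unit plane, and L is the phase times that plane.
Concretely: cos(phase) = \frac{1}{2} gives phase = ±\frac{\pi}{3}, and since phase/sin(phase) is even the sign is immaterial: L = (phase/sin(phase)) * <R>_2 = (\frac{2 \sqrt{3} \pi}{9}) * <R>_2.
Answer: - \frac{\pi}{3} e_{1} e_{2}


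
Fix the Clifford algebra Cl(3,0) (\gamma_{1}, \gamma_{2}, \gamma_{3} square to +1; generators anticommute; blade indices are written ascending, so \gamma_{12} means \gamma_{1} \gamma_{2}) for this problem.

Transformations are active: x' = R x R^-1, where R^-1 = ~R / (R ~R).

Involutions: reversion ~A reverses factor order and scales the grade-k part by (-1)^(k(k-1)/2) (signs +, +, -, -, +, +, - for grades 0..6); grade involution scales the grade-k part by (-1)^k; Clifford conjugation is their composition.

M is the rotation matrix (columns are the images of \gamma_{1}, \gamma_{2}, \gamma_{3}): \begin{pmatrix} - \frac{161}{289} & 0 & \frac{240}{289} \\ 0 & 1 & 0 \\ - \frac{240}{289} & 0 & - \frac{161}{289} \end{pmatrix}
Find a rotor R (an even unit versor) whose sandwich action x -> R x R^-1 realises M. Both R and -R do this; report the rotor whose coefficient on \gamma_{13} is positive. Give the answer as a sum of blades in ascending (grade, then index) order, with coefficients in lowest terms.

Method: write R = a + b12*\gamma_{12} + b13*\gamma_{13} + b23*\gamma_{23} with a^2 + b12^2 + b13^2 + b23^2 = 1 (so R^-1 = ~R). Expanding the columns R e_j ~R gives tr M = 4a^2 - 1 and, from the antisymmetric part, M21 - M12 = -4a*b12, M13 - M31 = 4a*b13, M32 - M23 = -4a*b23.
Here tr M = -\frac{33}{289}, so a^2 = (1 + tr M)/4 = \frac{64}{289} and a = ±\frac{8}{17}. Taking a = \frac{8}{17}: M21 - M12 = 0, M13 - M31 = \frac{480}{289}, M32 - M23 = 0, giving b12 = 0, b13 = \frac{15}{17}, b23 = 0, i.e. R = \frac{8}{17} + \frac{15}{17} \gamma_{13}.
Its \gamma_{13} coefficient is already positive.
Answer: \frac{8}{17} + \frac{15}{17} \gamma_{13}. Why the constraint matters: R and -R act identically through the sandwich — M has trace -\frac{33}{289} either way — so only the sign condition on \gamma_{13} picks one of the two preimages.


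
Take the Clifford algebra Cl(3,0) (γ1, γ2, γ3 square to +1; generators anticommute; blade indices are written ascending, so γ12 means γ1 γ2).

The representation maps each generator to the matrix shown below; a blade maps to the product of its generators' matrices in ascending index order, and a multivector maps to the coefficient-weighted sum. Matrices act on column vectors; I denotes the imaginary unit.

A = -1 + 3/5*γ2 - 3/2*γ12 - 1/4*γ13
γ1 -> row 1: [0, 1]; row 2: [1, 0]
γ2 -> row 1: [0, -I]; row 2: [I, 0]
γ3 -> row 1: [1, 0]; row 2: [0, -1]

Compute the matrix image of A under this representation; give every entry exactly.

Bivector images (products of the table entries): rho(γ12) = rho(γ1)rho(γ2) = row 1: [I, 0]; row 2: [0, -I]; rho(γ13) = rho(γ1)rho(γ3) = row 1: [0, -1]; row 2: [1, 0].
M = (-1)*1 + (3/5)*rho(γ2) + (-3/2)*rho(γ12) + (-1/4)*rho(γ13), summed entrywise (1 is the identity matrix):
Answer: row 1: [-1 - 3*I/2, 1/4 - 3*I/5]; row 2: [-1/4 + 3*I/5, -1 + 3*I/2]


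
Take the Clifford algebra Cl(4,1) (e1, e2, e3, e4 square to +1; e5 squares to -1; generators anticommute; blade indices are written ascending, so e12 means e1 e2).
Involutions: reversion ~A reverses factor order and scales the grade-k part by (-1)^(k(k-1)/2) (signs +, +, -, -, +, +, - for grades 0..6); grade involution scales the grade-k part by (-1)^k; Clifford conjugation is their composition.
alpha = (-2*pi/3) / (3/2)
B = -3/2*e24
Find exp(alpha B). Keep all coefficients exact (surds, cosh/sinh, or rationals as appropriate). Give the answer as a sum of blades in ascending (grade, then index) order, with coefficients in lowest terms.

B^2 = (-3/2)^2*(e24)^2 = 9/4*(-1) = -9/4 (a basis 2-blade squares to minus the product of its generators' squares).
B^2 = -9/4 — since the square is negative, the closed form is circular: l = 3/2, alpha*l = -2*pi/3, so exp(alpha B) = cos(-2*pi/3) + (sin(-2*pi/3)/(3/2))*B = -1/2 + (-sqrt(3)/3)*B.
Answer: -1/2 + sqrt(3)/2*e24


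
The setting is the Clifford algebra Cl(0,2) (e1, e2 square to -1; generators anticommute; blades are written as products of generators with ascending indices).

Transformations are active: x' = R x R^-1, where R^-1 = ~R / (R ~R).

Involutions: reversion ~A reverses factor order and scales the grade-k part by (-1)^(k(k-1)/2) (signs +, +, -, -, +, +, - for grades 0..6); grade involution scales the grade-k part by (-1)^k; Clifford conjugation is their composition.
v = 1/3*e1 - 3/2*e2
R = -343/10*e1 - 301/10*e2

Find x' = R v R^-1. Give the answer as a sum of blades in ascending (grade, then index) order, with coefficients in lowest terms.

~R = -343/10*e1 - 301/10*e2, and R ~R = -4165/2, so R^-1 = ~R / (-4165/2).
R v = -2023/60 + 3689/60*e1 e2
Answer: -361/250*e1 + 197/375*e2


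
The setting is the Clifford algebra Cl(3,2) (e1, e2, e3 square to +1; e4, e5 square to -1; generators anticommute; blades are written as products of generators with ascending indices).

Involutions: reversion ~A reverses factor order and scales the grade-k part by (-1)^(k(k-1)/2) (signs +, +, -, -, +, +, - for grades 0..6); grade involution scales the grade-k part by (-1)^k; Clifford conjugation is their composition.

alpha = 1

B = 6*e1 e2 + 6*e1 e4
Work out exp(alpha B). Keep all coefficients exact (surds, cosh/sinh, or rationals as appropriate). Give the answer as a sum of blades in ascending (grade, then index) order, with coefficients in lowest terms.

B^2 term by term: the squares give (6)^2*(e1 e2)^2 + (6)^2*(e1 e4)^2 = 36*(-1) + 36*(+1) = 0 (each basis 2-blade squares to minus the product of its generators' squares); cross terms between blades sharing an index anticommute and cancel. So B^2 = 0.
B^2 = 0, hence only two terms survive: exp(alpha B) = 1 + alpha B (parabolic case).
Answer: 1 + 6*e1 e2 + 6*e1 e4


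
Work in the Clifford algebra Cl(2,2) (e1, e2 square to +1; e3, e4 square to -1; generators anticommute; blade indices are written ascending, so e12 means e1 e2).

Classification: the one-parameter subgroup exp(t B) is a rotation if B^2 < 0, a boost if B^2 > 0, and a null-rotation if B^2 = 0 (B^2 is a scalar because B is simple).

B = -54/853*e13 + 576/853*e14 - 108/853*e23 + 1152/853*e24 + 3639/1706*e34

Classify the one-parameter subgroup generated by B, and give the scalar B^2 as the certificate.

B^2 term by term: the squares give (-54/853)^2*(e13)^2 + (576/853)^2*(e14)^2 + (-108/853)^2*(e23)^2 + (1152/853)^2*(e24)^2 + (3639/1706)^2*(e34)^2 = 2916/727609*(+1) + 331776/727609*(+1) + 11664/727609*(+1) + 1327104/727609*(+1) + 13242321/2910436*(-1) = -9/4 (each basis 2-blade squares to minus the product of its generators' squares); cross terms between blades sharing an index anticommute and cancel; the commuting (index-disjoint) pairs give grade-4 terms 2*c*c'*(blade product), which cancel blade by blade — e1234: 124416/727609 - 124416/727609 = 0 — confirming B is simple. So B^2 = -9/4.
Answer: rotation, certificate B^2 = -9/4. Key observation: B^2 = -9/4 is a conjugation invariant, so its sign decides the class regardless of the surface form of B.


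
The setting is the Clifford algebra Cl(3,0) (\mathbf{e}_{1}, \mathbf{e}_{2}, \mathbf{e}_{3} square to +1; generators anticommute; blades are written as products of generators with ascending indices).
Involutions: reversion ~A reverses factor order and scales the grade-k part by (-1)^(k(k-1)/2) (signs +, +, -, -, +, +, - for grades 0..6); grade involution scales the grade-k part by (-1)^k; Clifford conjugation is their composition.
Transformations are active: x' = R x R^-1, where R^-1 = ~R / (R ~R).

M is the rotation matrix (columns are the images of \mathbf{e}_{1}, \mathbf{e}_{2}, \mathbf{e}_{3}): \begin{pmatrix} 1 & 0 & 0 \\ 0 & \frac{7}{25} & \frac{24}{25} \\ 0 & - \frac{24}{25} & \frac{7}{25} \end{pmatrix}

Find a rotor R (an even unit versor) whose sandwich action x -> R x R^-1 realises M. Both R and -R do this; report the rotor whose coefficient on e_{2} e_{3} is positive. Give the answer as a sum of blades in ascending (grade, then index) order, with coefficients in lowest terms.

Method: write R = a + b12*e_{1} e_{2} + b13*e_{1} e_{3} + b23*e_{2} e_{3} with a^2 + b12^2 + b13^2 + b23^2 = 1 (so R^-1 = ~R). Expanding the columns R e_j ~R gives tr M = 4a^2 - 1 and, from the antisymmetric part, M21 - M12 = -4a*b12, M13 - M31 = 4a*b13, M32 - M23 = -4a*b23.
Here tr M = \frac{39}{25}, so a^2 = (1 + tr M)/4 = \frac{16}{25} and a = ±\frac{4}{5}. Taking a = \frac{4}{5}: M21 - M12 = 0, M13 - M31 = 0, M32 - M23 = -\frac{48}{25}, giving b12 = 0, b13 = 0, b23 = \frac{3}{5}, i.e. R = \frac{4}{5} + \frac{3}{5} e_{2} e_{3}.
Its e_{2} e_{3} coefficient is already positive.
Answer: \frac{4}{5} + \frac{3}{5} e_{2} e_{3}. Note: both R and -R realise this M (trace \frac{39}{25}); the covering map identifies them, and the e_{2} e_{3}-coefficient sign is the tie-breaker.


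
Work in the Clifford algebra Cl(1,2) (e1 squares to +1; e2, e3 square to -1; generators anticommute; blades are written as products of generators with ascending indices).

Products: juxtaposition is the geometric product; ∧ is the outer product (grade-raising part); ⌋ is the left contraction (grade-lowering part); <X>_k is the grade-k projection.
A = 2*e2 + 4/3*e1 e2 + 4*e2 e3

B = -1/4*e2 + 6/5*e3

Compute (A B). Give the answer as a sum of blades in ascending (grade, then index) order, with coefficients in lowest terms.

step 1: 1/2 + 1/3*e1 - 24/5*e2 - e3 + 12/5*e2 e3 + 8/5*e1 e2 e3
Answer: 1/2 + 1/3*e1 - 24/5*e2 - e3 + 12/5*e2 e3 + 8/5*e1 e2 e3


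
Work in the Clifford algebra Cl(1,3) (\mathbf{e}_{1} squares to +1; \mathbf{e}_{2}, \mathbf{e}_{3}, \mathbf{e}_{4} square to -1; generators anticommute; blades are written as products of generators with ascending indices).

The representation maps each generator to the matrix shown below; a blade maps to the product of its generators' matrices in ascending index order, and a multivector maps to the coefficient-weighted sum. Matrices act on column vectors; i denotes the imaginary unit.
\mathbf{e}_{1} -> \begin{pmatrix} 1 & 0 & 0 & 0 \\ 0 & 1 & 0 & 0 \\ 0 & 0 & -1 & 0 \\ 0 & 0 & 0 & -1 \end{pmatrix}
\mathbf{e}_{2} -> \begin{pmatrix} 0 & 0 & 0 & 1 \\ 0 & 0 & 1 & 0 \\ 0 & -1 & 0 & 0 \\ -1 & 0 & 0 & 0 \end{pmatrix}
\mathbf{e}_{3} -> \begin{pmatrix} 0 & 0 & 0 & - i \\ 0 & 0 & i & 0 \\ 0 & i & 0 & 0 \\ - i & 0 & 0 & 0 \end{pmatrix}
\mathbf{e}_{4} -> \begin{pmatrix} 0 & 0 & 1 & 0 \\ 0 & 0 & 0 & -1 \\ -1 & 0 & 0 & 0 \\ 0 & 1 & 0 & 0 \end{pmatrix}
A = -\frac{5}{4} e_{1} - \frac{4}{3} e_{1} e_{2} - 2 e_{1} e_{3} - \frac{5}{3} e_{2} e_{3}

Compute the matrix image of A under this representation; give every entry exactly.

Bivector images (products of the table entries): rho(e_{1} e_{2}) = rho(\mathbf{e}_{1})rho(\mathbf{e}_{2}) = \begin{pmatrix} 0 & 0 & 0 & 1 \\ 0 & 0 & 1 & 0 \\ 0 & 1 & 0 & 0 \\ 1 & 0 & 0 & 0 \end{pmatrix}; rho(e_{1} e_{3}) = rho(\mathbf{e}_{1})rho(\mathbf{e}_{3}) = \begin{pmatrix} 0 & 0 & 0 & - i \\ 0 & 0 & i & 0 \\ 0 & - i & 0 & 0 \\ i & 0 & 0 & 0 \end{pmatrix}; rho(e_{2} e_{3}) = rho(\mathbf{e}_{2})rho(\mathbf{e}_{3}) = \begin{pmatrix} - i & 0 & 0 & 0 \\ 0 & i & 0 & 0 \\ 0 & 0 & - i & 0 \\ 0 & 0 & 0 & i \end{pmatrix}.
M = (-\frac{5}{4})*rho(e_{1}) + (-\frac{4}{3})*rho(e_{1} e_{2}) + (-2)*rho(e_{1} e_{3}) + (-\frac{5}{3})*rho(e_{2} e_{3}), summed entrywise:
Answer: \begin{pmatrix} - \frac{5}{4} + \frac{5 i}{3} & 0 & 0 & - \frac{4}{3} + 2 i \\ 0 & - \frac{5}{4} - \frac{5 i}{3} & - \frac{4}{3} - 2 i & 0 \\ 0 & - \frac{4}{3} + 2 i & \frac{5}{4} + \frac{5 i}{3} & 0 \\ - \frac{4}{3} - 2 i & 0 & 0 & \frac{5}{4} - \frac{5 i}{3} \end{pmatrix}


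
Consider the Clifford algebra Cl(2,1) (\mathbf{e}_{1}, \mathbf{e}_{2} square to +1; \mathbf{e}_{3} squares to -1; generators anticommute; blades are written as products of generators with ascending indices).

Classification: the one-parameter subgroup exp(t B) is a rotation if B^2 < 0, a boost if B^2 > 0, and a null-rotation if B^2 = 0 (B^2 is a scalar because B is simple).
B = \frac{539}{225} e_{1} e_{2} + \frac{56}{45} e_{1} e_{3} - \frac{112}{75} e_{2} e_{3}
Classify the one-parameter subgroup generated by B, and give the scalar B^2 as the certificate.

B^2 term by term: the squares give (\frac{539}{225})^2*(e_{1} e_{2})^2 + (\frac{56}{45})^2*(e_{1} e_{3})^2 + (-\frac{112}{75})^2*(e_{2} e_{3})^2 = \frac{290521}{50625}*(-1) + \frac{3136}{2025}*(+1) + \frac{12544}{5625}*(+1) = -\frac{49}{25} (each basis 2-blade squares to minus the product of its generators' squares); cross terms between blades sharing an index anticommute and cancel. So B^2 = -\frac{49}{25}.
Answer: rotation, certificate B^2 = -\frac{49}{25}. Key observation: B^2 = -\frac{49}{25} is a conjugation invariant, so its sign decides the class regardless of the surface form of B.


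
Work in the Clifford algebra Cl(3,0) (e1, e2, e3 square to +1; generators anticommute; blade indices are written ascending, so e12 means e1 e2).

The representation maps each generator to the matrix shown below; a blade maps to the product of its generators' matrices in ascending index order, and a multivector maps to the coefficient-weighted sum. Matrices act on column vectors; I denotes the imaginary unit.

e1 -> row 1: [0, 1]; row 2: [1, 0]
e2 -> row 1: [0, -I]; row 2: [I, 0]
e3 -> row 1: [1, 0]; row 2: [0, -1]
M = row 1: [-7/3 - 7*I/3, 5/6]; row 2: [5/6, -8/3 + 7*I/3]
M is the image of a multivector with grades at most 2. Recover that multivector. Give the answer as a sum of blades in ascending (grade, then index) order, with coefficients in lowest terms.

Method: 1, rho(e1), rho(e2), rho(e3) form a trace-orthogonal basis of the 2x2 complex matrices (tr(X Y) = 2 if X = Y, else 0), so M = m0*1 + m1*rho(e1) + m2*rho(e2) + m3*rho(e3) with m0 = tr(M)/2 = -5/2, m1 = tr(M rho(e1))/2 = 5/6, m2 = tr(M rho(e2))/2 = 0, m3 = tr(M rho(e3))/2 = 1/6 - 7*I/3.
Multiplying table entries, the bivector images are rho(e12) = I*rho(e3), rho(e13) = -I*rho(e2), rho(e23) = I*rho(e1); with real blade coefficients the real parts of m0..m3 are the coefficients of 1, e1, e2, e3 and the imaginary parts give the bivectors (e23: Im m1, e13: -Im m2, e12: Im m3).
Answer: -5/2 + 5/6*e1 + 1/6*e3 - 7/3*e12


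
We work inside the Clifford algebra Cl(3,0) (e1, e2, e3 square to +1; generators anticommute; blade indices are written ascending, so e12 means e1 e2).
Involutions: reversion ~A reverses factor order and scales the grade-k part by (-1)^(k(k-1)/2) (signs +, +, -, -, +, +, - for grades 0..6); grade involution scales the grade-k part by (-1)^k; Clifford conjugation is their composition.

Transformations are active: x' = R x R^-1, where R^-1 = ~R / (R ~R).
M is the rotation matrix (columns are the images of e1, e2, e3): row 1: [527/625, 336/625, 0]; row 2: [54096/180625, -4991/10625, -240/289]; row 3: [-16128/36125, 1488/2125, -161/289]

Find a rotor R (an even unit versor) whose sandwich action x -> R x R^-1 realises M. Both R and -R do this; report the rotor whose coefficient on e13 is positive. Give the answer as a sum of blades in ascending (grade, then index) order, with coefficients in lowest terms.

Method: write R = a + b12*e12 + b13*e13 + b23*e23 with a^2 + b12^2 + b13^2 + b23^2 = 1 (so R^-1 = ~R). Expanding the columns R e_j ~R gives tr M = 4a^2 - 1 and, from the antisymmetric part, M21 - M12 = -4a*b12, M13 - M31 = 4a*b13, M32 - M23 = -4a*b23.
Here tr M = -33169/180625, so a^2 = (1 + tr M)/4 = 36864/180625 and a = ±192/425. Taking a = 192/425: M21 - M12 = -43008/180625, M13 - M31 = 16128/36125, M32 - M23 = 55296/36125, giving b12 = 56/425, b13 = 21/85, b23 = -72/85, i.e. R = 192/425 + 56/425*e12 + 21/85*e13 - 72/85*e23.
Its e13 coefficient is already positive.
Answer: 192/425 + 56/425*e12 + 21/85*e13 - 72/85*e23. Key observation: the double cover Spin(3) -> SO(3) sends R and -R to the same matrix (trace -33169/180625 here), so the stated sign of the e13 coefficient is what selects one sheet.


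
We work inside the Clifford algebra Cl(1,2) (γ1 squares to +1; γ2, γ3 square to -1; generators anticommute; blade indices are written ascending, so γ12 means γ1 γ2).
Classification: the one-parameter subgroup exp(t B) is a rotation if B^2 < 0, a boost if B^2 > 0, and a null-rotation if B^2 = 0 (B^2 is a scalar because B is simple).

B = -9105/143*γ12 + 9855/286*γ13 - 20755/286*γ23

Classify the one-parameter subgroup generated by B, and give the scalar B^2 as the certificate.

B^2 term by term: the squares give (-9105/143)^2*(γ12)^2 + (9855/286)^2*(γ13)^2 + (-20755/286)^2*(γ23)^2 = 82901025/20449*(+1) + 97121025/81796*(+1) + 430770025/81796*(-1) = -25 (each basis 2-blade squares to minus the product of its generators' squares); cross terms between blades sharing an index anticommute and cancel. So B^2 = -25.
Answer: rotation, certificate B^2 = -25. Because -25 is invariant under every versor sandwich, the classification follows from its sign alone.


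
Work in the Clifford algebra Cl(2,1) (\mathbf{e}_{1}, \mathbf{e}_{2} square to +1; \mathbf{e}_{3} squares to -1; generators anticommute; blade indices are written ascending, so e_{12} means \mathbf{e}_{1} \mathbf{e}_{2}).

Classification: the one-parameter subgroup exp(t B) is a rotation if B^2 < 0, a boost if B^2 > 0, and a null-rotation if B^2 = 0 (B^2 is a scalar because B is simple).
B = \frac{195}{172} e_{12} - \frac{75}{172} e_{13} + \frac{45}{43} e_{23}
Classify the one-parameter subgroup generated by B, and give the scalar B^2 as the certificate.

B^2 term by term: the squares give (\frac{195}{172})^2*(e_{12})^2 + (-\frac{75}{172})^2*(e_{13})^2 + (\frac{45}{43})^2*(e_{23})^2 = \frac{38025}{29584}*(-1) + \frac{5625}{29584}*(+1) + \frac{2025}{1849}*(+1) = 0 (each basis 2-blade squares to minus the product of its generators' squares); cross terms between blades sharing an index anticommute and cancel. So B^2 = 0.
Answer: null-rotation, certificate B^2 = 0. Certificate logic: 0 is a conjugation-invariant scalar, so its sign fixes rotation versus boost versus null-rotation outright.


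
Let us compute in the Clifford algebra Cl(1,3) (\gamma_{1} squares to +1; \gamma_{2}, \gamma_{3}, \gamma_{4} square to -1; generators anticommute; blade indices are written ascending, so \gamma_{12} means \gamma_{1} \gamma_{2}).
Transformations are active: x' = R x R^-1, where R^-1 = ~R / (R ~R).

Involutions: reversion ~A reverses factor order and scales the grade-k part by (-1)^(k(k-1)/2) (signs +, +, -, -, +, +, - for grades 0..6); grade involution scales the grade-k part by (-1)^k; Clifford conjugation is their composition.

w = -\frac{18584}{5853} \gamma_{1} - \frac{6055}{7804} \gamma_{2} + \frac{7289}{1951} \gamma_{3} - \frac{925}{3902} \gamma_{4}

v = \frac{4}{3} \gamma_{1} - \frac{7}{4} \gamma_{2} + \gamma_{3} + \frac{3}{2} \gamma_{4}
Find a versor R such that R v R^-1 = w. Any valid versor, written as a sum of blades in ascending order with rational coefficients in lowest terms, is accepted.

Equal squares first: v^2 = w^2 = -\frac{653}{144}. Then v + w = -\frac{10780}{5853} \gamma_{1} - \frac{4928}{1951} \gamma_{2} + \frac{9240}{1951} \gamma_{3} + \frac{2464}{1951} \gamma_{4} is a versor taking v to w, provided it is invertible.
Answer: -\frac{10780}{5853} \gamma_{1} - \frac{4928}{1951} \gamma_{2} + \frac{9240}{1951} \gamma_{3} + \frac{2464}{1951} \gamma_{4}


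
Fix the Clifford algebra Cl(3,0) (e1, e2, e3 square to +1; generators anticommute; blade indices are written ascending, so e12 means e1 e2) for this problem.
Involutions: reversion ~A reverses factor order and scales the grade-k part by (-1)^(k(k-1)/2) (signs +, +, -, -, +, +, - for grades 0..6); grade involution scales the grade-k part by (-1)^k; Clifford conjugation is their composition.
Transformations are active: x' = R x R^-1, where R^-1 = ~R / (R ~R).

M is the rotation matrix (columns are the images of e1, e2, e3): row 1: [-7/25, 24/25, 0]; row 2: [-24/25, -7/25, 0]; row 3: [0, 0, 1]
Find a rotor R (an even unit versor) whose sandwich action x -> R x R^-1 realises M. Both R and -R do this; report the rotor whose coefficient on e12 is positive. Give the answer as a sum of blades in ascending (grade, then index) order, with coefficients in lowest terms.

Method: write R = a + b12*e12 + b13*e13 + b23*e23 with a^2 + b12^2 + b13^2 + b23^2 = 1 (so R^-1 = ~R). Expanding the columns R e_j ~R gives tr M = 4a^2 - 1 and, from the antisymmetric part, M21 - M12 = -4a*b12, M13 - M31 = 4a*b13, M32 - M23 = -4a*b23.
Here tr M = 11/25, so a^2 = (1 + tr M)/4 = 9/25 and a = ±3/5. Taking a = 3/5: M21 - M12 = -48/25, M13 - M31 = 0, M32 - M23 = 0, giving b12 = 4/5, b13 = 0, b23 = 0, i.e. R = 3/5 + 4/5*e12.
Its e12 coefficient is already positive.
Answer: 3/5 + 4/5*e12. Sheet selection: the two-to-one cover makes ±R indistinguishable at the matrix level (trace 11/25), so uniqueness comes from the required sign on e12.


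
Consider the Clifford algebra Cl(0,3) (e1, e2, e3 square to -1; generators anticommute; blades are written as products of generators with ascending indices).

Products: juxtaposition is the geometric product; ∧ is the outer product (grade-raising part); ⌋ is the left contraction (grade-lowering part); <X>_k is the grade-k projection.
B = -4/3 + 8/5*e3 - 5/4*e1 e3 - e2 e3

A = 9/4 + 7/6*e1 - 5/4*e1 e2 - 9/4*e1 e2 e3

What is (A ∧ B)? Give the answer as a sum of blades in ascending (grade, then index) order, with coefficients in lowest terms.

step 1: -3 - 14/9*e1 + 18/5*e3 + 5/3*e1 e2 - 227/240*e1 e3 - 9/4*e2 e3 - 1/6*e1 e2 e3
Answer: -3 - 14/9*e1 + 18/5*e3 + 5/3*e1 e2 - 227/240*e1 e3 - 9/4*e2 e3 - 1/6*e1 e2 e3


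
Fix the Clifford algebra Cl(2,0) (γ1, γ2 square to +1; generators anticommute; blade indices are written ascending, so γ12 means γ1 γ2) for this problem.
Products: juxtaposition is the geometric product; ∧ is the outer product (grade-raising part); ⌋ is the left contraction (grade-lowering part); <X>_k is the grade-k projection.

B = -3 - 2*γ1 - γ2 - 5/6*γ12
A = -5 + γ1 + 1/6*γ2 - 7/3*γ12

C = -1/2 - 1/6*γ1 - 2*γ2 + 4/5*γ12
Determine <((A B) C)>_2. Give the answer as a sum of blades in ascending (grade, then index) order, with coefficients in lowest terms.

step 1: 98/9 + 341/36*γ1 - γ2 + 21/2*γ12
step 2: -14497/1080 - 28891/1080*γ1 - 239/20*γ2 - 313/20*γ12
step 3: -313/20*γ12
Answer: -313/20*γ12


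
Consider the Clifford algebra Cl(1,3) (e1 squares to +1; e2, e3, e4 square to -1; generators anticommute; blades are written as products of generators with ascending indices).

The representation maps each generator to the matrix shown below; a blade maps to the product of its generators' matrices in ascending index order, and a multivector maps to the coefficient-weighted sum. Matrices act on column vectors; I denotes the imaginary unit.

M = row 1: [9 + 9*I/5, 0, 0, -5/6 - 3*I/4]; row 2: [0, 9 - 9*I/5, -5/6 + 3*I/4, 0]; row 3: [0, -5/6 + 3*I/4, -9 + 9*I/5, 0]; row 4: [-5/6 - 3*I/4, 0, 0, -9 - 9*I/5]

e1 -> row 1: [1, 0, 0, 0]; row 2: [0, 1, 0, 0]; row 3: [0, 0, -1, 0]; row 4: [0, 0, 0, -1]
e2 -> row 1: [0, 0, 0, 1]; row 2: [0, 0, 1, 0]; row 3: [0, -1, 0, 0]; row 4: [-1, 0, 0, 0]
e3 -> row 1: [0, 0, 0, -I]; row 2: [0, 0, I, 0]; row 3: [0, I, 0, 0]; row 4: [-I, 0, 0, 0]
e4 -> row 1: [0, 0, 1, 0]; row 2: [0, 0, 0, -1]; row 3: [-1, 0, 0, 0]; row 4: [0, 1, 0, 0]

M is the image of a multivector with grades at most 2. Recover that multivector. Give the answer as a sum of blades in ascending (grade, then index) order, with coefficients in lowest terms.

Method: the blade images are trace-orthogonal — tr(rho(e_A) rho(e_B)^-1) = 4 if A = B and 0 otherwise — and rho(e_A)^-1 = (e_A)^2 * rho(e_A) with (e_A)^2 = +1 or -1, so the coefficient of e_A in the preimage is (e_A)^2 * tr(M rho(e_A))/4.
Nonzero projections over blades of grade <= 2: e1: (e1)^2 = +1, tr(M rho(e1)) = 36, coefficient 9; e3: (e3)^2 = -1, tr(M rho(e3)) = -3, coefficient 3/4; e1 e2: (e1 e2)^2 = +1, tr(M rho(e1 e2)) = -10/3, coefficient -5/6; e2 e3: (e2 e3)^2 = -1, tr(M rho(e2 e3)) = 36/5, coefficient -9/5. Every other blade of grade <= 2 projects to 0.
Answer: 9*e1 + 3/4*e3 - 5/6*e1 e2 - 9/5*e2 e3


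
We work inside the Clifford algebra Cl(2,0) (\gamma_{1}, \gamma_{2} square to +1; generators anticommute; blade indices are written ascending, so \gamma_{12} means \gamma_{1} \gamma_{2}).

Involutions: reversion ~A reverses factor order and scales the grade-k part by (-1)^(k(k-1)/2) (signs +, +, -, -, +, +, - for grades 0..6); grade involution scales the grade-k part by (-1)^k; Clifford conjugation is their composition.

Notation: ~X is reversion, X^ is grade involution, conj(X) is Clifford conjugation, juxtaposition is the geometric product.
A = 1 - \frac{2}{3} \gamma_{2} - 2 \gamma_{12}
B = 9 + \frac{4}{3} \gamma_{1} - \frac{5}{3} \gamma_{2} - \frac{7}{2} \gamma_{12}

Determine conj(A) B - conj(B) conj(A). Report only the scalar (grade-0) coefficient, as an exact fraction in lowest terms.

first term: \frac{134}{9} + \frac{1}{3} \gamma_{1} + \frac{5}{3} \gamma_{2} + \frac{245}{18} \gamma_{12}
second term: \frac{28}{9} - \frac{7}{3} \gamma_{1} + 5 \gamma_{2} + \frac{371}{18} \gamma_{12}
Answer: \frac{106}{9}


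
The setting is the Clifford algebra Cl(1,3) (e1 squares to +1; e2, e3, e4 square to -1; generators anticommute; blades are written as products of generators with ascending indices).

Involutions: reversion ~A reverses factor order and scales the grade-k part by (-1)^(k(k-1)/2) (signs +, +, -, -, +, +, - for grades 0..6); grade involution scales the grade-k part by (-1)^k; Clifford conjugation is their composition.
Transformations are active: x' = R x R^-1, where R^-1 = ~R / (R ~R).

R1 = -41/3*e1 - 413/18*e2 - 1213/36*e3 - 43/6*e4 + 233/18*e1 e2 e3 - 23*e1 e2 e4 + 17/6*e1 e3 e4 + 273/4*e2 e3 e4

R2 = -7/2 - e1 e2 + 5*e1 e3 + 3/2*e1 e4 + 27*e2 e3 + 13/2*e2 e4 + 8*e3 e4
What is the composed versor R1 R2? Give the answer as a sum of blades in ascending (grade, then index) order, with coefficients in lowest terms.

Distribute over the grade parts of R2 (each basis-blade product reordered to ascending indices, repeated generators contracted through their squares):
R1 <R2>_0 (= -7/2) = 287/6*e1 + 2891/36*e2 + 8491/72*e3 + 301/12*e4 - 1631/36*e1 e2 e3 + 161/2*e1 e2 e4 - 119/12*e1 e3 e4 - 1911/8*e2 e3 e4
R1 <R2>_2 (= -e1 e2 + 5*e1 e3 + 3/2*e1 e4 + 27*e2 e3 + 13/2*e2 e4 + 8*e3 e4) = -6821/18*e1 - 13670/9*e2 + 66259/72*e3 - 25333/18*e4 - 2565/8*e1 e2 e3 - 3740/9*e1 e2 e4 + 39043/72*e1 e3 e4 - 635/24*e2 e3 e4
Summing the partial products and collecting blades:
Answer: -2980/9*e1 - 17263/12*e2 + 37375/36*e3 - 49763/36*e4 - 26347/72*e1 e2 e3 - 6031/18*e1 e2 e4 + 38329/72*e1 e3 e4 - 796/3*e2 e3 e4
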